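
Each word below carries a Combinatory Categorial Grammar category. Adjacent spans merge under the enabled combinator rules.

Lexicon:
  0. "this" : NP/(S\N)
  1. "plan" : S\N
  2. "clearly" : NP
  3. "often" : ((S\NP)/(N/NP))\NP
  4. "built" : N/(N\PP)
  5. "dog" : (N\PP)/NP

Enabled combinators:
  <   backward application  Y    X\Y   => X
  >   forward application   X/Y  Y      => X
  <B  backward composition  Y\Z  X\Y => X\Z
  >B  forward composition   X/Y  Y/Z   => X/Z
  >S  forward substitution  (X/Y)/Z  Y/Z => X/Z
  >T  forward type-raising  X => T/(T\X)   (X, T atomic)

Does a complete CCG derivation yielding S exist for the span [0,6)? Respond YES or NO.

[0,6] S   <
  [0,2] NP   >
    [0,1] "this" : NP/(S\N)
    [1,2] "plan" : S\N
  [2,6] S\NP   >
    [2,4] (S\NP)/(N/NP)   <
      [2,3] "clearly" : NP
      [3,4] "often" : ((S\NP)/(N/NP))\NP
    [4,6] N/NP   >B
      [4,5] "built" : N/(N\PP)
      [5,6] "dog" : (N\PP)/NP

YES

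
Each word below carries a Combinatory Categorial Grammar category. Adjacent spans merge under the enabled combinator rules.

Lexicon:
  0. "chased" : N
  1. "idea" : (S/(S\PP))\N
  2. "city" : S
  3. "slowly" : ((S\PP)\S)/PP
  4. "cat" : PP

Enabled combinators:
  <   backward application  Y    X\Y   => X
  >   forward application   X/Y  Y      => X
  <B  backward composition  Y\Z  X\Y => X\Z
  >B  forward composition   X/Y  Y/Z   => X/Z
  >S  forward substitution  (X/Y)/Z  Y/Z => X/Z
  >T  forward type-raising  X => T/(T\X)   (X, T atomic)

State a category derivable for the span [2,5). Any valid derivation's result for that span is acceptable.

[0,5] S   >
  [0,2] S/(S\PP)   <
    [0,1] "chased" : N
    [1,2] "idea" : (S/(S\PP))\N
  [2,5] S\PP   <
    [2,3] "city" : S
    [3,5] (S\PP)\S   >
      [3,4] "slowly" : ((S\PP)\S)/PP
      [4,5] "cat" : PP

S\PP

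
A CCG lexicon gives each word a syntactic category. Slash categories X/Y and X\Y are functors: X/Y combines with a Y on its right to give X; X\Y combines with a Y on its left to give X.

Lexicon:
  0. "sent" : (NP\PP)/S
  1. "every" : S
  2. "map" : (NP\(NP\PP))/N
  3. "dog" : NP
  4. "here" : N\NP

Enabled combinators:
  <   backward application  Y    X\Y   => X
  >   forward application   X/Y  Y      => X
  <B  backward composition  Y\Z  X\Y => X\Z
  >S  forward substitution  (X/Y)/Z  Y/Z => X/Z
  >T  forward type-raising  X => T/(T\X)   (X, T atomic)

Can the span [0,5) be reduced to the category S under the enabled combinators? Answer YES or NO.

(NP\PP)/S S (NP\(NP\PP))/N NP N\NP
CKY chart[0,5] = {N/(N\NP), NP, NP/(NP\NP), PP/(PP\NP), S/(S\NP)}; S ∉ chart

NO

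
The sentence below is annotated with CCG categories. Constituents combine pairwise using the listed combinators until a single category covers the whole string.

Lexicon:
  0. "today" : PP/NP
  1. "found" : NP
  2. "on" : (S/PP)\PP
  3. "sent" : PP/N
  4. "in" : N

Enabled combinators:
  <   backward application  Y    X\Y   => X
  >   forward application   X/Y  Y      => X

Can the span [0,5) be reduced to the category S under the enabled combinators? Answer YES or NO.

YES

[0,5] S   >
  [0,3] S/PP   <
    [0,2] PP   >
      [0,1] "today" : PP/NP
      [1,2] "found" : NP
    [2,3] "on" : (S/PP)\PP
  [3,5] PP   >
    [3,4] "sent" : PP/N
    [4,5] "in" : N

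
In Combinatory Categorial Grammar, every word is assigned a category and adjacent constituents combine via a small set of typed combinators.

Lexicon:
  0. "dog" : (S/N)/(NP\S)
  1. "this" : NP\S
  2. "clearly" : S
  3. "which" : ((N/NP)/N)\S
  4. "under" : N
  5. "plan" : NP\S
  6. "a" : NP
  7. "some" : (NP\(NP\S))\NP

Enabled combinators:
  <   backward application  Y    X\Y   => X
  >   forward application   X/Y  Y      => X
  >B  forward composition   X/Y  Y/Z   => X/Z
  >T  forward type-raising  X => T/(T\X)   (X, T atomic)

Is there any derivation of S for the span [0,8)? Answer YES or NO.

YES

[0,8] S   >
  [0,5] S/NP   >B
    [0,2] S/N   >
      [0,1] "dog" : (S/N)/(NP\S)
      [1,2] "this" : NP\S
    [2,5] N/NP   >
      [2,4] (N/NP)/N   <
        [2,3] "clearly" : S
        [3,4] "which" : ((N/NP)/N)\S
      [4,5] "under" : N
  [5,8] NP   <
    [5,6] "plan" : NP\S
    [6,8] NP\(NP\S)   <
      [6,7] "a" : NP
      [7,8] "some" : (NP\(NP\S))\NP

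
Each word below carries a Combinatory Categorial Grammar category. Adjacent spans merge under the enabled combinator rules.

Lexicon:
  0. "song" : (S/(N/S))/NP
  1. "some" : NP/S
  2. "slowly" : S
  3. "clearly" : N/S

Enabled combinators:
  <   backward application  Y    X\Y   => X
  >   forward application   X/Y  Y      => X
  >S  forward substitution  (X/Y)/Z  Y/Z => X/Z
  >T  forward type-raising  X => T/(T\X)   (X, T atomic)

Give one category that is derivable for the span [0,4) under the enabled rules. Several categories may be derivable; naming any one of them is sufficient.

S

[0,4] S   >
  [0,3] S/(N/S)   >
    [0,1] "song" : (S/(N/S))/NP
    [1,3] NP   >
      [1,2] "some" : NP/S
      [2,3] "slowly" : S
  [3,4] "clearly" : N/S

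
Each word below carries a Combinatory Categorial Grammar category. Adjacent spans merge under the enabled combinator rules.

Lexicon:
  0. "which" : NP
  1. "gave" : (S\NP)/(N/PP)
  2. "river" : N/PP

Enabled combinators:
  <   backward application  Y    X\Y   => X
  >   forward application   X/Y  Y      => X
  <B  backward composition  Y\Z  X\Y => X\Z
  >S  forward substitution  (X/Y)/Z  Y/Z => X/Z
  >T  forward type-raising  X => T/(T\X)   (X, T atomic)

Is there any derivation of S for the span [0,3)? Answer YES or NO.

[0,3] S   >
  [0,1] S/(S\NP)   >T
    [0,1] "which" : NP
  [1,3] S\NP   >
    [1,2] "gave" : (S\NP)/(N/PP)
    [2,3] "river" : N/PP

YES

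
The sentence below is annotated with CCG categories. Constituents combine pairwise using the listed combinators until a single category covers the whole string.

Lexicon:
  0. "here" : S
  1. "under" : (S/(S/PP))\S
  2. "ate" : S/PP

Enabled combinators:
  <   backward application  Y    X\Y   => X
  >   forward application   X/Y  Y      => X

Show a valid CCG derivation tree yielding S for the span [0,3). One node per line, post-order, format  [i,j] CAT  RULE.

[0,3] S   >
  [0,2] S/(S/PP)   <
    [0,1] "here" : S
    [1,2] "under" : (S/(S/PP))\S
  [2,3] "ate" : S/PP

[0,1] S  lex  "here"
[1,2] (S/(S/PP))\S  lex  "under"
[0,2] S/(S/PP)  <  k=1
[2,3] S/PP  lex  "ate"
[0,3] S  >  k=2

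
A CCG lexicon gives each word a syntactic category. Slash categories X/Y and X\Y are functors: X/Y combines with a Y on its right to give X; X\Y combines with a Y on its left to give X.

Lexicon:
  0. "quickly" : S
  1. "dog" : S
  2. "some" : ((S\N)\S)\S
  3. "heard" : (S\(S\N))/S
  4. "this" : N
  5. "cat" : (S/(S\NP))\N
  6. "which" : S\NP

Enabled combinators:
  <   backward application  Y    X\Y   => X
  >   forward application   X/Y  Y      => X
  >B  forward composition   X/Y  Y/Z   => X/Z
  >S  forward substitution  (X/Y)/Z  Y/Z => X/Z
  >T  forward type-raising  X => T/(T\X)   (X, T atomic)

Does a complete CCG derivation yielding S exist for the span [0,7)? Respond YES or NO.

[0,7] S   <
  [0,3] S\N   <
    [0,1] "quickly" : S
    [1,3] (S\N)\S   <
      [1,2] "dog" : S
      [2,3] "some" : ((S\N)\S)\S
  [3,7] S\(S\N)   >
    [3,4] "heard" : (S\(S\N))/S
    [4,7] S   >
      [4,6] S/(S\NP)   <
        [4,5] "this" : N
        [5,6] "cat" : (S/(S\NP))\N
      [6,7] "which" : S\NP

YES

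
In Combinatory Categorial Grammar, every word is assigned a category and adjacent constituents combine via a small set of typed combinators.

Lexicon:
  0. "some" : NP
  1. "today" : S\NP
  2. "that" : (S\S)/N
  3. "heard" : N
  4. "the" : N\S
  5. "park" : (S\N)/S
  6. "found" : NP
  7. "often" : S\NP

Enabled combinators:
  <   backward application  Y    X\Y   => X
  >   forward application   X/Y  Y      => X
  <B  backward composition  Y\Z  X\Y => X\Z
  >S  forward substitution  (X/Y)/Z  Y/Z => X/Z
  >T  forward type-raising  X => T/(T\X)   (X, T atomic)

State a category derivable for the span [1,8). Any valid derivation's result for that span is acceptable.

[0,8] S   >
  [0,1] S/(S\NP)   >T
    [0,1] "some" : NP
  [1,8] S\NP   <B
    [1,5] N\NP   <B
      [1,2] "today" : S\NP
      [2,5] N\S   <B
        [2,4] S\S   >
          [2,3] "that" : (S\S)/N
          [3,4] "heard" : N
        [4,5] "the" : N\S
    [5,8] S\N   >
      [5,6] "park" : (S\N)/S
      [6,8] S   >
        [6,7] S/(S\NP)   >T
          [6,7] "found" : NP
        [7,8] "often" : S\NP

S\NP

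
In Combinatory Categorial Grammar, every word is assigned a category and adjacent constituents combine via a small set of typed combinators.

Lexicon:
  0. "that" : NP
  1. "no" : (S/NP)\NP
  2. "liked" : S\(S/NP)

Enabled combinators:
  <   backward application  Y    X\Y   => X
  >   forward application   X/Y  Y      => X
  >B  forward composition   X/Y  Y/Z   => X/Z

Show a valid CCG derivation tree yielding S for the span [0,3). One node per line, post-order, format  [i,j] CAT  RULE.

[0,1] NP  lex  "that"
[1,2] (S/NP)\NP  lex  "no"
[0,2] S/NP  <  k=1
[2,3] S\(S/NP)  lex  "liked"
[0,3] S  <  k=2

[0,3] S   <
  [0,2] S/NP   <
    [0,1] "that" : NP
    [1,2] "no" : (S/NP)\NP
  [2,3] "liked" : S\(S/NP)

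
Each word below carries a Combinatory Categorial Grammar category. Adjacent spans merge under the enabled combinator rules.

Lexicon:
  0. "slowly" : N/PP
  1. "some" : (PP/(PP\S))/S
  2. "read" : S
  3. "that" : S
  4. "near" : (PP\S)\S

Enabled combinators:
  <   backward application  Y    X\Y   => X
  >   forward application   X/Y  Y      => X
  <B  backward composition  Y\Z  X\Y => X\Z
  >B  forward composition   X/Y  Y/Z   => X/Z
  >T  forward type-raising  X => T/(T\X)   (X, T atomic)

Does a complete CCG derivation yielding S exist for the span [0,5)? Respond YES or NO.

N/PP (PP/(PP\S))/S S S (PP\S)\S
CKY chart[0,5] = {N, N/(N\N), N/(PP\PP), NP/(NP\N), PP/(PP\N), S/(S\N)}; S ∉ chart

NO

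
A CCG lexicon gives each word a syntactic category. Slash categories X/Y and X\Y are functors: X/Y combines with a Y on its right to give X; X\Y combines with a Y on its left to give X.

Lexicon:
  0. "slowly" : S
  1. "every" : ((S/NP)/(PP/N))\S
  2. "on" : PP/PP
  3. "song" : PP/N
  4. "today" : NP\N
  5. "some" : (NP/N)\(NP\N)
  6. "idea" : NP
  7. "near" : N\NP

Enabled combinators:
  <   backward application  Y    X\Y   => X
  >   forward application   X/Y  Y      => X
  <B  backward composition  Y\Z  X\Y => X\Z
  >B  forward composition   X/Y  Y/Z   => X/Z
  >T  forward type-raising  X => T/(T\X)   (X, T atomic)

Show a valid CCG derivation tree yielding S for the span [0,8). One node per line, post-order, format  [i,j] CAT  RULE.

[0,8] S   >
  [0,6] S/N   >B
    [0,4] S/NP   >
      [0,2] (S/NP)/(PP/N)   <
        [0,1] "slowly" : S
        [1,2] "every" : ((S/NP)/(PP/N))\S
      [2,4] PP/N   >B
        [2,3] "on" : PP/PP
        [3,4] "song" : PP/N
    [4,6] NP/N   <
      [4,5] "today" : NP\N
      [5,6] "some" : (NP/N)\(NP\N)
  [6,8] N   <
    [6,7] "idea" : NP
    [7,8] "near" : N\NP

[0,1] S  lex  "slowly"
[1,2] ((S/NP)/(PP/N))\S  lex  "every"
[0,2] (S/NP)/(PP/N)  <  k=1
[2,3] PP/PP  lex  "on"
[3,4] PP/N  lex  "song"
[2,4] PP/N  >B  k=3
[0,4] S/NP  >  k=2
[4,5] NP\N  lex  "today"
[5,6] (NP/N)\(NP\N)  lex  "some"
[4,6] NP/N  <  k=5
[0,6] S/N  >B  k=4
[6,7] NP  lex  "idea"
[7,8] N\NP  lex  "near"
[6,8] N  <  k=7
[0,8] S  >  k=6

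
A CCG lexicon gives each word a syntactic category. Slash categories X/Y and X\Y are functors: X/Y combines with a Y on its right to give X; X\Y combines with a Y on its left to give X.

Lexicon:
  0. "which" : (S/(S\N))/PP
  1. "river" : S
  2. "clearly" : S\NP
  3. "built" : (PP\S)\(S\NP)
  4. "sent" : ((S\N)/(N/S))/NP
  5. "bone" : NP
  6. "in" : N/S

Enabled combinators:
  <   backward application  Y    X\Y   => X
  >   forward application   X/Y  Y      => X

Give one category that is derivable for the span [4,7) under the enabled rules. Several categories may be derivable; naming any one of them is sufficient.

[0,7] S   >
  [0,4] S/(S\N)   >
    [0,1] "which" : (S/(S\N))/PP
    [1,4] PP   <
      [1,2] "river" : S
      [2,4] PP\S   <
        [2,3] "clearly" : S\NP
        [3,4] "built" : (PP\S)\(S\NP)
  [4,7] S\N   >
    [4,6] (S\N)/(N/S)   >
      [4,5] "sent" : ((S\N)/(N/S))/NP
      [5,6] "bone" : NP
    [6,7] "in" : N/S

S\N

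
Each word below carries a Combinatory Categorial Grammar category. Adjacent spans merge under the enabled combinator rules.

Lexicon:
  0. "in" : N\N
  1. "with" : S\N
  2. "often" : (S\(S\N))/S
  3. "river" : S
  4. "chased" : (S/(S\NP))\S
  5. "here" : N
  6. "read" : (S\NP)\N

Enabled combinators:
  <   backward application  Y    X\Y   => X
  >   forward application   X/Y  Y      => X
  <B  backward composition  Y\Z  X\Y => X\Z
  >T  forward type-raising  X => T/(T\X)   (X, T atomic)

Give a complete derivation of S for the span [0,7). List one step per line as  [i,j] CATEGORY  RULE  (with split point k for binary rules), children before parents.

[0,1] N\N  lex  "in"
[1,2] S\N  lex  "with"
[0,2] S\N  <B  k=1
[2,3] (S\(S\N))/S  lex  "often"
[3,4] S  lex  "river"
[4,5] (S/(S\NP))\S  lex  "chased"
[3,5] S/(S\NP)  <  k=4
[5,6] N  lex  "here"
[6,7] (S\NP)\N  lex  "read"
[5,7] S\NP  <  k=6
[3,7] S  >  k=5
[2,7] S\(S\N)  >  k=3
[0,7] S  <  k=2

[0,7] S   <
  [0,2] S\N   <B
    [0,1] "in" : N\N
    [1,2] "with" : S\N
  [2,7] S\(S\N)   >
    [2,3] "often" : (S\(S\N))/S
    [3,7] S   >
      [3,5] S/(S\NP)   <
        [3,4] "river" : S
        [4,5] "chased" : (S/(S\NP))\S
      [5,7] S\NP   <
        [5,6] "here" : N
        [6,7] "read" : (S\NP)\N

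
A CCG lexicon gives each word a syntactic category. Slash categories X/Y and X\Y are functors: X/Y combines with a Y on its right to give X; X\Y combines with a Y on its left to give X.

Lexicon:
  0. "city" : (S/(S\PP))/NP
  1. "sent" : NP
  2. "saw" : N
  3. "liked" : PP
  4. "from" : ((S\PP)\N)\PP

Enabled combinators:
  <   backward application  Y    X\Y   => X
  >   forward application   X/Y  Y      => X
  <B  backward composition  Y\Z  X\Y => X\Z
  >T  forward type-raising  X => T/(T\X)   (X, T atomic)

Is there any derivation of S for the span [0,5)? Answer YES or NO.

[0,5] S   >
  [0,2] S/(S\PP)   >
    [0,1] "city" : (S/(S\PP))/NP
    [1,2] "sent" : NP
  [2,5] S\PP   <
    [2,3] "saw" : N
    [3,5] (S\PP)\N   <
      [3,4] "liked" : PP
      [4,5] "from" : ((S\PP)\N)\PP

YES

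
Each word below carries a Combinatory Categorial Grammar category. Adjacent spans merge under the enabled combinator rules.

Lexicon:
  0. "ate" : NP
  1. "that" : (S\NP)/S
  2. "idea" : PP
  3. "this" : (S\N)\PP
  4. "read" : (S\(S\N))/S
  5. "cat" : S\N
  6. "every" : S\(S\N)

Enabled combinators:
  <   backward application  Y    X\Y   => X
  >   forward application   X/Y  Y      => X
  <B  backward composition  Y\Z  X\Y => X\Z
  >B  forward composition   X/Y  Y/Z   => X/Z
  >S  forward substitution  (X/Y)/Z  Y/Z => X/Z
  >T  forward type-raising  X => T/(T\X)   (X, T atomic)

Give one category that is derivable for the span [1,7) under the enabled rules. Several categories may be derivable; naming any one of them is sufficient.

S\NP

[0,7] S   <
  [0,1] "ate" : NP
  [1,7] S\NP   >
    [1,2] "that" : (S\NP)/S
    [2,7] S   <
      [2,4] S\N   <
        [2,3] "idea" : PP
        [3,4] "this" : (S\N)\PP
      [4,7] S\(S\N)   >
        [4,5] "read" : (S\(S\N))/S
        [5,7] S   <
          [5,6] "cat" : S\N
          [6,7] "every" : S\(S\N)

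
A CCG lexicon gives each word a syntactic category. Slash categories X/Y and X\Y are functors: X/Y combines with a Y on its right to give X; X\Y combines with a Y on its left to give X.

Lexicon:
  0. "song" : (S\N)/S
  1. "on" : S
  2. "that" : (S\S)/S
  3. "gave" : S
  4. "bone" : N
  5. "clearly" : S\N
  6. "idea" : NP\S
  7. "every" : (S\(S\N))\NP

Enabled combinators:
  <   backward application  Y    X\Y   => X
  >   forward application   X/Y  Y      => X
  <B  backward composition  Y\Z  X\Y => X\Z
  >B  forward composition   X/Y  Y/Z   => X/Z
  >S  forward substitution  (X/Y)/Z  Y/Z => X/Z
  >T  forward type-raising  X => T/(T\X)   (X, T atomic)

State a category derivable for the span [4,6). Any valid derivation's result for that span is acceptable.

[0,8] S   <
  [0,4] S\N   <B
    [0,2] S\N   >
      [0,1] "song" : (S\N)/S
      [1,2] "on" : S
    [2,4] S\S   >
      [2,3] "that" : (S\S)/S
      [3,4] "gave" : S
  [4,8] S\(S\N)   <
    [4,7] NP   <
      [4,6] S   <
        [4,5] "bone" : N
        [5,6] "clearly" : S\N
      [6,7] "idea" : NP\S
    [7,8] "every" : (S\(S\N))\NP

S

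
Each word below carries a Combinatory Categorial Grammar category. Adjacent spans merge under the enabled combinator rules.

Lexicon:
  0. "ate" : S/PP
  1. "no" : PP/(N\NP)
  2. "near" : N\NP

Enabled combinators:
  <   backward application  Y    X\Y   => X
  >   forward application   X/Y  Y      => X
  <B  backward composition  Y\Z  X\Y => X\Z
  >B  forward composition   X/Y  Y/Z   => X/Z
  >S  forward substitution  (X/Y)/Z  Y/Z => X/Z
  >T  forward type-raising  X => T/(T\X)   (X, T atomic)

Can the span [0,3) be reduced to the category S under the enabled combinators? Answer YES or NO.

YES

[0,3] S   >
  [0,1] "ate" : S/PP
  [1,3] PP   >
    [1,2] "no" : PP/(N\NP)
    [2,3] "near" : N\NP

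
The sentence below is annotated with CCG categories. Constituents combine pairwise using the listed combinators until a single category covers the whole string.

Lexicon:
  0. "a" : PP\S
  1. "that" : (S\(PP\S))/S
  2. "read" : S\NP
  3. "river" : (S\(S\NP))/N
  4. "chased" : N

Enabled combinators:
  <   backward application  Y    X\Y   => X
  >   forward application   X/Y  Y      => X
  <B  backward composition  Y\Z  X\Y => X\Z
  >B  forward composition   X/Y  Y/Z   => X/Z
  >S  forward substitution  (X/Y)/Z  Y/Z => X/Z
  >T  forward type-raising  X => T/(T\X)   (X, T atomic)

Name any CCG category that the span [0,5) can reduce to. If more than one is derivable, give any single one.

[0,5] S   <
  [0,1] "a" : PP\S
  [1,5] S\(PP\S)   >
    [1,2] "that" : (S\(PP\S))/S
    [2,5] S   <
      [2,3] "read" : S\NP
      [3,5] S\(S\NP)   >
        [3,4] "river" : (S\(S\NP))/N
        [4,5] "chased" : N

S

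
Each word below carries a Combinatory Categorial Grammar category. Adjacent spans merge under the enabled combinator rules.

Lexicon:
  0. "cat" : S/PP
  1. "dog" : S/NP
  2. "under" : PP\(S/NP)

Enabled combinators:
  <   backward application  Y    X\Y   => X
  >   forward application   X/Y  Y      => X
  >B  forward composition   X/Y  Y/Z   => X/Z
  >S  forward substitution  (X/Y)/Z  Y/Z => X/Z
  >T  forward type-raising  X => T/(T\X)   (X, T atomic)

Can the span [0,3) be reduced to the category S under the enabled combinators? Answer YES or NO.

YES

[0,3] S   >
  [0,1] "cat" : S/PP
  [1,3] PP   <
    [1,2] "dog" : S/NP
    [2,3] "under" : PP\(S/NP)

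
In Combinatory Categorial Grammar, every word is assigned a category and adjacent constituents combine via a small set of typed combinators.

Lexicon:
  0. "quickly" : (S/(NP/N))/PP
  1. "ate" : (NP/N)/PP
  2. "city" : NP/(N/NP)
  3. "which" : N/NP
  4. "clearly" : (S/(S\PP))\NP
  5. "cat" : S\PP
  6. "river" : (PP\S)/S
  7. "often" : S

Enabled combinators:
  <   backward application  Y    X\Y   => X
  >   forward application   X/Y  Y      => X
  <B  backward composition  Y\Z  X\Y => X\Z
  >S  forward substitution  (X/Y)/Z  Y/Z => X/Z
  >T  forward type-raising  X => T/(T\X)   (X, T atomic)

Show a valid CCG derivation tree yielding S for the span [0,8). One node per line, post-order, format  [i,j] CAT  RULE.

[0,8] S   >
  [0,2] S/PP   >S
    [0,1] "quickly" : (S/(NP/N))/PP
    [1,2] "ate" : (NP/N)/PP
  [2,8] PP   <
    [2,6] S   >
      [2,5] S/(S\PP)   <
        [2,4] NP   >
          [2,3] "city" : NP/(N/NP)
          [3,4] "which" : N/NP
        [4,5] "clearly" : (S/(S\PP))\NP
      [5,6] "cat" : S\PP
    [6,8] PP\S   >
      [6,7] "river" : (PP\S)/S
      [7,8] "often" : S

[0,1] (S/(NP/N))/PP  lex  "quickly"
[1,2] (NP/N)/PP  lex  "ate"
[0,2] S/PP  >S  k=1
[2,3] NP/(N/NP)  lex  "city"
[3,4] N/NP  lex  "which"
[2,4] NP  >  k=3
[4,5] (S/(S\PP))\NP  lex  "clearly"
[2,5] S/(S\PP)  <  k=4
[5,6] S\PP  lex  "cat"
[2,6] S  >  k=5
[6,7] (PP\S)/S  lex  "river"
[7,8] S  lex  "often"
[6,8] PP\S  >  k=7
[2,8] PP  <  k=6
[0,8] S  >  k=2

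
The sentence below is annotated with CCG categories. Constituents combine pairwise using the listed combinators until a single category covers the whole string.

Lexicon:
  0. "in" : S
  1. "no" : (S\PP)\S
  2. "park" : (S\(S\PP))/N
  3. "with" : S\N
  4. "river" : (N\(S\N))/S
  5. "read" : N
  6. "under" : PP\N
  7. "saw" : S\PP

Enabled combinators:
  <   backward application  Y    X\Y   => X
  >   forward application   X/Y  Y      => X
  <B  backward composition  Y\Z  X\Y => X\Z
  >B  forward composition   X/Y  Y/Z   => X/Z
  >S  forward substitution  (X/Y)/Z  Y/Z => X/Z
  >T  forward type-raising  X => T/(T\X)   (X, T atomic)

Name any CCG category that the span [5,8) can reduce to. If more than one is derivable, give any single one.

[0,8] S   <
  [0,2] S\PP   <
    [0,1] "in" : S
    [1,2] "no" : (S\PP)\S
  [2,8] S\(S\PP)   >
    [2,3] "park" : (S\(S\PP))/N
    [3,8] N   <
      [3,4] "with" : S\N
      [4,8] N\(S\N)   >
        [4,5] "river" : (N\(S\N))/S
        [5,8] S   >
          [5,6] S/(S\N)   >T
            [5,6] "read" : N
          [6,8] S\N   <B
            [6,7] "under" : PP\N
            [7,8] "saw" : S\PP

S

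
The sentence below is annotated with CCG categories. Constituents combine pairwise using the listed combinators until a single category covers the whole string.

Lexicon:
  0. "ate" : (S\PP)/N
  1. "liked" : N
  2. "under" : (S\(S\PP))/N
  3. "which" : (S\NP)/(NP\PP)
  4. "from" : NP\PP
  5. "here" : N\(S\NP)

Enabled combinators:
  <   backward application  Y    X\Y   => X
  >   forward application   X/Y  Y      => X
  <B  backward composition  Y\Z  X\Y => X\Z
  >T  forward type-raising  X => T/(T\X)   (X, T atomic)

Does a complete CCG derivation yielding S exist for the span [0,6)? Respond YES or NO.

[0,6] S   <
  [0,2] S\PP   >
    [0,1] "ate" : (S\PP)/N
    [1,2] "liked" : N
  [2,6] S\(S\PP)   >
    [2,3] "under" : (S\(S\PP))/N
    [3,6] N   <
      [3,5] S\NP   >
        [3,4] "which" : (S\NP)/(NP\PP)
        [4,5] "from" : NP\PP
      [5,6] "here" : N\(S\NP)

YES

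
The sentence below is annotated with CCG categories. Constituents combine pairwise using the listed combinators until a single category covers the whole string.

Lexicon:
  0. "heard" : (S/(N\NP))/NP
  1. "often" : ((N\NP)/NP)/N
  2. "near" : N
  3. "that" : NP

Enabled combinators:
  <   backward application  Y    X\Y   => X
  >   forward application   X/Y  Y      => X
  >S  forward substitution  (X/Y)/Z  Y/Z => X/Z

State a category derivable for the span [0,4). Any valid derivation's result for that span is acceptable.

S

[0,4] S   >
  [0,3] S/NP   >S
    [0,1] "heard" : (S/(N\NP))/NP
    [1,3] (N\NP)/NP   >
      [1,2] "often" : ((N\NP)/NP)/N
      [2,3] "near" : N
  [3,4] "that" : NP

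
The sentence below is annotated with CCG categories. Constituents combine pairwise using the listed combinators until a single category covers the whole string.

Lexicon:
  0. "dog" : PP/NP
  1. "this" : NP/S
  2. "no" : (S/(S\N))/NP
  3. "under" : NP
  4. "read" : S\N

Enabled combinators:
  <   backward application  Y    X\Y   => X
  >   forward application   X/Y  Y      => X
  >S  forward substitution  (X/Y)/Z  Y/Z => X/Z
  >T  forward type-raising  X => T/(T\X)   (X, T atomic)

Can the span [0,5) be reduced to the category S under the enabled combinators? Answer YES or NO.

NO

PP/NP NP/S (S/(S\N))/NP NP S\N
CKY chart[0,5] = {N/(N\PP), NP/(NP\PP), PP, PP/(PP\PP), S/(S\PP)}; S ∉ chart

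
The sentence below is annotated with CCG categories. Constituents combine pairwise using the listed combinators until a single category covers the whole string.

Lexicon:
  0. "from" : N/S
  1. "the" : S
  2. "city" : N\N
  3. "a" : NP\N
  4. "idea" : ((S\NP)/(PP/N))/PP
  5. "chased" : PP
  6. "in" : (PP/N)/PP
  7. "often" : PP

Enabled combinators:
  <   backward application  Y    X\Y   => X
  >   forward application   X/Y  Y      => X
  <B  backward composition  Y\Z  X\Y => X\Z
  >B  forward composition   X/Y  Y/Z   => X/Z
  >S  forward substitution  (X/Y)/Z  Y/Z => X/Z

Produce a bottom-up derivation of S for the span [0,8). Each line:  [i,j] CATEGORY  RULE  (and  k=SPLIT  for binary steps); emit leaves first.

[0,8] S   <
  [0,2] N   >
    [0,1] "from" : N/S
    [1,2] "the" : S
  [2,8] S\N   <B
    [2,4] NP\N   <B
      [2,3] "city" : N\N
      [3,4] "a" : NP\N
    [4,8] S\NP   >
      [4,6] (S\NP)/(PP/N)   >
        [4,5] "idea" : ((S\NP)/(PP/N))/PP
        [5,6] "chased" : PP
      [6,8] PP/N   >
        [6,7] "in" : (PP/N)/PP
        [7,8] "often" : PP

[0,1] N/S  lex  "from"
[1,2] S  lex  "the"
[0,2] N  >  k=1
[2,3] N\N  lex  "city"
[3,4] NP\N  lex  "a"
[2,4] NP\N  <B  k=3
[4,5] ((S\NP)/(PP/N))/PP  lex  "idea"
[5,6] PP  lex  "chased"
[4,6] (S\NP)/(PP/N)  >  k=5
[6,7] (PP/N)/PP  lex  "in"
[7,8] PP  lex  "often"
[6,8] PP/N  >  k=7
[4,8] S\NP  >  k=6
[2,8] S\N  <B  k=4
[0,8] S  <  k=2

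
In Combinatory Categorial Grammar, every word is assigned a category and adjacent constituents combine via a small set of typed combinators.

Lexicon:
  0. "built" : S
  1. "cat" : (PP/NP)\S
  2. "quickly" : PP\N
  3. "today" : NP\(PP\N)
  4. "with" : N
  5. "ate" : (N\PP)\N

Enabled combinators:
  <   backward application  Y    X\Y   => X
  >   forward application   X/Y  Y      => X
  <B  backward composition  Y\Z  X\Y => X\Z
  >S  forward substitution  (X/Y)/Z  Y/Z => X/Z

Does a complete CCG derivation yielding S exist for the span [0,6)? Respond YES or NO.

NO

S (PP/NP)\S PP\N NP\(PP\N) N (N\PP)\N
CKY chart[0,6] = {N}; S ∉ chart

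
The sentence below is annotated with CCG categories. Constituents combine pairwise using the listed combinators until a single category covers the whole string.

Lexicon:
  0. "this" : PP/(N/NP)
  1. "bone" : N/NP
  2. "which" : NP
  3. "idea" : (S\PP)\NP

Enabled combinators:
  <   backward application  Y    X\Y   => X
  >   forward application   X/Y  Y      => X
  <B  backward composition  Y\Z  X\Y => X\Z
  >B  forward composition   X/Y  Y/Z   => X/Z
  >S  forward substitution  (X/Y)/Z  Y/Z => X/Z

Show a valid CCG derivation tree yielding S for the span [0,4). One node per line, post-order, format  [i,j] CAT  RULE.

[0,1] PP/(N/NP)  lex  "this"
[1,2] N/NP  lex  "bone"
[0,2] PP  >  k=1
[2,3] NP  lex  "which"
[3,4] (S\PP)\NP  lex  "idea"
[2,4] S\PP  <  k=3
[0,4] S  <  k=2

[0,4] S   <
  [0,2] PP   >
    [0,1] "this" : PP/(N/NP)
    [1,2] "bone" : N/NP
  [2,4] S\PP   <
    [2,3] "which" : NP
    [3,4] "idea" : (S\PP)\NP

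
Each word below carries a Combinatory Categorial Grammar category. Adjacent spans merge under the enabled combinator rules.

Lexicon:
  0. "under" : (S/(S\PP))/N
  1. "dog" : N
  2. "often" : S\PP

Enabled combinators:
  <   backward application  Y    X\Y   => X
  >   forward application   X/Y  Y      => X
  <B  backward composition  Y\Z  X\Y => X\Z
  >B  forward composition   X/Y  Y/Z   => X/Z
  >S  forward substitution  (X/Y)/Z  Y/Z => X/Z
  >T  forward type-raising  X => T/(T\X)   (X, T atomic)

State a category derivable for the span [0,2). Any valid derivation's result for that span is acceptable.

S/(S\PP)

[0,3] S   >
  [0,2] S/(S\PP)   >
    [0,1] "under" : (S/(S\PP))/N
    [1,2] "dog" : N
  [2,3] "often" : S\PP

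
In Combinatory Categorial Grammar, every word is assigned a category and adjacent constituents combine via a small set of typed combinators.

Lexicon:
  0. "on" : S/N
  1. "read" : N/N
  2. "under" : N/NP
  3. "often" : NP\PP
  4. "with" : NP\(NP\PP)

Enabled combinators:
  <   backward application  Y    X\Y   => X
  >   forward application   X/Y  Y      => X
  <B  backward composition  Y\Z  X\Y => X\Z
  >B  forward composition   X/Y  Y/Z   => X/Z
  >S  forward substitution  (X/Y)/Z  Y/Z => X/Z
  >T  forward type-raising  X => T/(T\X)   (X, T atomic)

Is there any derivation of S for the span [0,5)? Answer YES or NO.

[0,5] S   >
  [0,2] S/N   >B
    [0,1] "on" : S/N
    [1,2] "read" : N/N
  [2,5] N   >
    [2,3] "under" : N/NP
    [3,5] NP   <
      [3,4] "often" : NP\PP
      [4,5] "with" : NP\(NP\PP)

YES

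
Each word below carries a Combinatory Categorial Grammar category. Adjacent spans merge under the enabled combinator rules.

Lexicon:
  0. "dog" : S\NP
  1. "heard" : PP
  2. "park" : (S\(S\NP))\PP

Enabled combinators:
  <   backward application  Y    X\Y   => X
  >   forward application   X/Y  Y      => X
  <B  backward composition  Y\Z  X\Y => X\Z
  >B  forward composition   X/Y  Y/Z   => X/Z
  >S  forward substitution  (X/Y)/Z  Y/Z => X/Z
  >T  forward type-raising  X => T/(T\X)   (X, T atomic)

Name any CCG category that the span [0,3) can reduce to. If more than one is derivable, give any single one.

[0,3] S   <
  [0,1] "dog" : S\NP
  [1,3] S\(S\NP)   <
    [1,2] "heard" : PP
    [2,3] "park" : (S\(S\NP))\PP

S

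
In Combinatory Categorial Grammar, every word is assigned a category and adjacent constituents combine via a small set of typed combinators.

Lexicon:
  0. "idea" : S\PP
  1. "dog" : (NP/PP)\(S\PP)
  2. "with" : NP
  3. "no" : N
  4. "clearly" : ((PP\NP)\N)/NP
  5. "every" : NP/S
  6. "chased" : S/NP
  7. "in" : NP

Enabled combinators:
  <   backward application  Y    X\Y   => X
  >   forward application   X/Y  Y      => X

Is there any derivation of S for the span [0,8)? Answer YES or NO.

S\PP (NP/PP)\(S\PP) NP N ((PP\NP)\N)/NP NP/S S/NP NP
CKY chart[0,8] = {NP}; S ∉ chart

NO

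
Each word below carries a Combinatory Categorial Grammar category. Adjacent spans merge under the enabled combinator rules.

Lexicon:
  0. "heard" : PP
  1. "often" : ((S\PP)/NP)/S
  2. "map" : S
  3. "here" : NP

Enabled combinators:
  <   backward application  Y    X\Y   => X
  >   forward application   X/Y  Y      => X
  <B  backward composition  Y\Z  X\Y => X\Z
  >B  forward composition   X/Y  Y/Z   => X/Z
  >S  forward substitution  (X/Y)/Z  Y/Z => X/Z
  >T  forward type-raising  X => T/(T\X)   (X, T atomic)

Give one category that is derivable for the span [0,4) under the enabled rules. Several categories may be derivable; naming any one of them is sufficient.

[0,4] S   >
  [0,1] S/(S\PP)   >T
    [0,1] "heard" : PP
  [1,4] S\PP   >
    [1,3] (S\PP)/NP   >
      [1,2] "often" : ((S\PP)/NP)/S
      [2,3] "map" : S
    [3,4] "here" : NP

S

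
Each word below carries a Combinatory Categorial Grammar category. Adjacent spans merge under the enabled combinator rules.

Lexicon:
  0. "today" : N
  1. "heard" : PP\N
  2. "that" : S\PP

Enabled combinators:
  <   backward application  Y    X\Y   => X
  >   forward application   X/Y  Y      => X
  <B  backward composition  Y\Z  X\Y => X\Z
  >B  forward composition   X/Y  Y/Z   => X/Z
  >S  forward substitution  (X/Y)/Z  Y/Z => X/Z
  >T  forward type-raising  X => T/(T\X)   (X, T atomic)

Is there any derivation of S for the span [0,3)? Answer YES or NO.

YES

[0,3] S   <
  [0,1] "today" : N
  [1,3] S\N   <B
    [1,2] "heard" : PP\N
    [2,3] "that" : S\PP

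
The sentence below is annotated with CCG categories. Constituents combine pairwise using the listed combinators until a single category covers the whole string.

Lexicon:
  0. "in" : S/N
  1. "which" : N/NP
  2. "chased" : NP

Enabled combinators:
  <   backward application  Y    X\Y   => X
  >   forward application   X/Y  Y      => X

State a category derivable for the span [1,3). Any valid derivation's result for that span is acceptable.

N

[0,3] S   >
  [0,1] "in" : S/N
  [1,3] N   >
    [1,2] "which" : N/NP
    [2,3] "chased" : NP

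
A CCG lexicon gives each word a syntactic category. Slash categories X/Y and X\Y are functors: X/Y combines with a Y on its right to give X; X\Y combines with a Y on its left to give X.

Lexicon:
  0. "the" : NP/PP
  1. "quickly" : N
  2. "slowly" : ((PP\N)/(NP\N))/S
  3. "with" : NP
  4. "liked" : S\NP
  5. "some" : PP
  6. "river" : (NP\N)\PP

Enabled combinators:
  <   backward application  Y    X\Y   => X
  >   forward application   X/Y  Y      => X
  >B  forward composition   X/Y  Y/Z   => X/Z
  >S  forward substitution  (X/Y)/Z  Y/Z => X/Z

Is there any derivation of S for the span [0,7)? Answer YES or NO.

NO

NP/PP N ((PP\N)/(NP\N))/S NP S\NP PP (NP\N)\PP
CKY chart[0,7] = {NP}; S ∉ chart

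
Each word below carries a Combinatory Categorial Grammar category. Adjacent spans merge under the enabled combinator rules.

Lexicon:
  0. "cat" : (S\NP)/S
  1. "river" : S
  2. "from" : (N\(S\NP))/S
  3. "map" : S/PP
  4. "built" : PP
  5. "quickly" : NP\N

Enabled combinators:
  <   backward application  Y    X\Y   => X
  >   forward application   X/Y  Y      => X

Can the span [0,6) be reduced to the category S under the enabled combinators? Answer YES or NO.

(S\NP)/S S (N\(S\NP))/S S/PP PP NP\N
CKY chart[0,6] = {NP}; S ∉ chart

NO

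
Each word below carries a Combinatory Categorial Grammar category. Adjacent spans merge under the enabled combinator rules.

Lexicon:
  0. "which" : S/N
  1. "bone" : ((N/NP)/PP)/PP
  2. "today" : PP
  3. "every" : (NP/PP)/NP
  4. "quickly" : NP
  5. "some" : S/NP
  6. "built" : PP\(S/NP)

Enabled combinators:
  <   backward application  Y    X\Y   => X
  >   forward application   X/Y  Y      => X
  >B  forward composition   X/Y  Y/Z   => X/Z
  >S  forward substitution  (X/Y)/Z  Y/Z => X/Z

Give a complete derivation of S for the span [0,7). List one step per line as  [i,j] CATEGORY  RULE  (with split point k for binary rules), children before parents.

[0,7] S   >
  [0,1] "which" : S/N
  [1,7] N   >
    [1,5] N/PP   >S
      [1,3] (N/NP)/PP   >
        [1,2] "bone" : ((N/NP)/PP)/PP
        [2,3] "today" : PP
      [3,5] NP/PP   >
        [3,4] "every" : (NP/PP)/NP
        [4,5] "quickly" : NP
    [5,7] PP   <
      [5,6] "some" : S/NP
      [6,7] "built" : PP\(S/NP)

[0,1] S/N  lex  "which"
[1,2] ((N/NP)/PP)/PP  lex  "bone"
[2,3] PP  lex  "today"
[1,3] (N/NP)/PP  >  k=2
[3,4] (NP/PP)/NP  lex  "every"
[4,5] NP  lex  "quickly"
[3,5] NP/PP  >  k=4
[1,5] N/PP  >S  k=3
[5,6] S/NP  lex  "some"
[6,7] PP\(S/NP)  lex  "built"
[5,7] PP  <  k=6
[1,7] N  >  k=5
[0,7] S  >  k=1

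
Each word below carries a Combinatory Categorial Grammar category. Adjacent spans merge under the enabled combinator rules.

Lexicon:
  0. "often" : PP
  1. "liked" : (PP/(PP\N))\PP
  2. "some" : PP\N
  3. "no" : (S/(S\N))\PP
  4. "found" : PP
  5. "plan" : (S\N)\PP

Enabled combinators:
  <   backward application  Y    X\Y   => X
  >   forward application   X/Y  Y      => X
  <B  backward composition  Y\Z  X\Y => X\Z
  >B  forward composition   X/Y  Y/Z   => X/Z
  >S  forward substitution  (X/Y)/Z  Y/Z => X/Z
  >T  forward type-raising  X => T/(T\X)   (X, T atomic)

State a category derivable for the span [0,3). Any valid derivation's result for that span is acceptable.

[0,6] S   >
  [0,4] S/(S\N)   <
    [0,3] PP   >
      [0,2] PP/(PP\N)   <
        [0,1] "often" : PP
        [1,2] "liked" : (PP/(PP\N))\PP
      [2,3] "some" : PP\N
    [3,4] "no" : (S/(S\N))\PP
  [4,6] S\N   <
    [4,5] "found" : PP
    [5,6] "plan" : (S\N)\PP

PP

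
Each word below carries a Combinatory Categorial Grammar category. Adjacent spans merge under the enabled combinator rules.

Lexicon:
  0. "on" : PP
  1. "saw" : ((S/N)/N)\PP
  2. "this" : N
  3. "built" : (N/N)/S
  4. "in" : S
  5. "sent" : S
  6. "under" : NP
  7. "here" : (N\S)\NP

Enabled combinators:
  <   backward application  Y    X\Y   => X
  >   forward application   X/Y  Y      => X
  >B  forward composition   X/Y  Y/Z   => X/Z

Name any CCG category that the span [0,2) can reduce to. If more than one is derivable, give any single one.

(S/N)/N

[0,8] S   >
  [0,5] S/N   >B
    [0,3] S/N   >
      [0,2] (S/N)/N   <
        [0,1] "on" : PP
        [1,2] "saw" : ((S/N)/N)\PP
      [2,3] "this" : N
    [3,5] N/N   >
      [3,4] "built" : (N/N)/S
      [4,5] "in" : S
  [5,8] N   <
    [5,6] "sent" : S
    [6,8] N\S   <
      [6,7] "under" : NP
      [7,8] "here" : (N\S)\NP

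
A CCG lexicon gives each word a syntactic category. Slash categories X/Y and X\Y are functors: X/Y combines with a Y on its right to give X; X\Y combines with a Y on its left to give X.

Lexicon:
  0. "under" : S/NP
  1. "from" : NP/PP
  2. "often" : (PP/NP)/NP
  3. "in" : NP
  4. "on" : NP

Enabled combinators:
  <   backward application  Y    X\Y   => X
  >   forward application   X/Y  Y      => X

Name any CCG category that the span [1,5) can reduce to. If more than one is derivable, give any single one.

NP

[0,5] S   >
  [0,1] "under" : S/NP
  [1,5] NP   >
    [1,2] "from" : NP/PP
    [2,5] PP   >
      [2,4] PP/NP   >
        [2,3] "often" : (PP/NP)/NP
        [3,4] "in" : NP
      [4,5] "on" : NP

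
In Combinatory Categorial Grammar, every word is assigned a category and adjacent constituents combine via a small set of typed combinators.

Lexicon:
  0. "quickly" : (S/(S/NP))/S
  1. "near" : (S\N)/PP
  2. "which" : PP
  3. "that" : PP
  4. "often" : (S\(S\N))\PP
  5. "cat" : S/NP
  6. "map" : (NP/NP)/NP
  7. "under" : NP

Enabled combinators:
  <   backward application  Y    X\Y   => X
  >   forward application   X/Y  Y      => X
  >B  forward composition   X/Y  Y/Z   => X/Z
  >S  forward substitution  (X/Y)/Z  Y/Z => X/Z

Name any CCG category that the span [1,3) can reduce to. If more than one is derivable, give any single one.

[0,8] S   >
  [0,5] S/(S/NP)   >
    [0,1] "quickly" : (S/(S/NP))/S
    [1,5] S   <
      [1,3] S\N   >
        [1,2] "near" : (S\N)/PP
        [2,3] "which" : PP
      [3,5] S\(S\N)   <
        [3,4] "that" : PP
        [4,5] "often" : (S\(S\N))\PP
  [5,8] S/NP   >B
    [5,6] "cat" : S/NP
    [6,8] NP/NP   >
      [6,7] "map" : (NP/NP)/NP
      [7,8] "under" : NP

S\N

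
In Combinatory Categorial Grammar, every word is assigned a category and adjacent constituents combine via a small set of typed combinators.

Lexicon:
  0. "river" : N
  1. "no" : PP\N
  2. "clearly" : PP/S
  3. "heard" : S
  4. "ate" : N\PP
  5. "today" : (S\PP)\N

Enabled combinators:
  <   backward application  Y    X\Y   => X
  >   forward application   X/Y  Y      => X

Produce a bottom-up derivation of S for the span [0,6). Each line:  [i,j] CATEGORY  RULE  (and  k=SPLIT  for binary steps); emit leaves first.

[0,1] N  lex  "river"
[1,2] PP\N  lex  "no"
[0,2] PP  <  k=1
[2,3] PP/S  lex  "clearly"
[3,4] S  lex  "heard"
[2,4] PP  >  k=3
[4,5] N\PP  lex  "ate"
[2,5] N  <  k=4
[5,6] (S\PP)\N  lex  "today"
[2,6] S\PP  <  k=5
[0,6] S  <  k=2

[0,6] S   <
  [0,2] PP   <
    [0,1] "river" : N
    [1,2] "no" : PP\N
  [2,6] S\PP   <
    [2,5] N   <
      [2,4] PP   >
        [2,3] "clearly" : PP/S
        [3,4] "heard" : S
      [4,5] "ate" : N\PP
    [5,6] "today" : (S\PP)\N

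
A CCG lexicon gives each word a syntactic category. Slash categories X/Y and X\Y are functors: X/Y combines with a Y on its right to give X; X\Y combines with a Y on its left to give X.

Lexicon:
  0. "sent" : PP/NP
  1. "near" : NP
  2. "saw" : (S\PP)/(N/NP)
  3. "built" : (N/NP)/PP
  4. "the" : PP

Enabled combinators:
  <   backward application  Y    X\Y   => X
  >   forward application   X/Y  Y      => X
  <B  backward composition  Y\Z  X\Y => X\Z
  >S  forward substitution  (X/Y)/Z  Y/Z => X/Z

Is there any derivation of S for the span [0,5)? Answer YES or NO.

[0,5] S   <
  [0,2] PP   >
    [0,1] "sent" : PP/NP
    [1,2] "near" : NP
  [2,5] S\PP   >
    [2,3] "saw" : (S\PP)/(N/NP)
    [3,5] N/NP   >
      [3,4] "built" : (N/NP)/PP
      [4,5] "the" : PP

YES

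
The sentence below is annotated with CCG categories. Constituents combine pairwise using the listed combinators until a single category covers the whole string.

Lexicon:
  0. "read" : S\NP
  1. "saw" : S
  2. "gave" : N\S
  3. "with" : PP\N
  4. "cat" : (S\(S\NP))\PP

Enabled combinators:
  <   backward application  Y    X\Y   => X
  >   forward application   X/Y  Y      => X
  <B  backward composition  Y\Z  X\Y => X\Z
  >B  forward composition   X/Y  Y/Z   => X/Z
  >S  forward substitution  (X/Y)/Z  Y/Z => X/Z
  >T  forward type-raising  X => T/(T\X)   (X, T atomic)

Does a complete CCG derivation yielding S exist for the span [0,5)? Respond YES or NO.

YES

[0,5] S   <
  [0,1] "read" : S\NP
  [1,5] S\(S\NP)   <
    [1,4] PP   <
      [1,2] "saw" : S
      [2,4] PP\S   <B
        [2,3] "gave" : N\S
        [3,4] "with" : PP\N
    [4,5] "cat" : (S\(S\NP))\PP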